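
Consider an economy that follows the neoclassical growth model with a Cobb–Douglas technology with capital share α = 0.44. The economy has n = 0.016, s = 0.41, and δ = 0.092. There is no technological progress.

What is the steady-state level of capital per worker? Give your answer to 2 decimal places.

In steady state, investment equals break-even investment: s·k^α = (n + δ)·k.
Rearranging, k^(1−α) = s / (n + δ).
k^0.56 = 0.41 / (0.016 + 0.092) = 0.41 / 0.108 = 3.7963
k* = 3.7963^(1/0.56) ≈ 10.8286

k* = 10.83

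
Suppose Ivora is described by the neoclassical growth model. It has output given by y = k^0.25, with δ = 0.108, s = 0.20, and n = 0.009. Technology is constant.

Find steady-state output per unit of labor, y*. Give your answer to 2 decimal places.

Steady state requires s·f(k) = (n + δ)·k, i.e. s·k^α = (n + δ)·k.
Dividing both sides by k: k^(1−α) = s / (n + δ).
k^0.75 = 0.20 / (0.009 + 0.108) = 0.20 / 0.117 = 1.7094
k* = 1.7094^(1/0.75) ≈ 2.0439
y* = (k*)^α = 2.0439^0.25 ≈ 1.1957

y* = 1.20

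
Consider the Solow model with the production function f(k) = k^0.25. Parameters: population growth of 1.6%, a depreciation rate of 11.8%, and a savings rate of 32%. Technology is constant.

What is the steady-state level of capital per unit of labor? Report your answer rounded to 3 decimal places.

At the steady state, Δk = 0, so s·k^α = (n + δ)·k.
Dividing both sides by k: k^(1−α) = s / (n + δ).
k^0.75 = 0.32 / (0.016 + 0.118) = 0.32 / 0.134 = 2.3881
k* = 2.3881^(1/0.75) ≈ 3.1921

k* = 3.192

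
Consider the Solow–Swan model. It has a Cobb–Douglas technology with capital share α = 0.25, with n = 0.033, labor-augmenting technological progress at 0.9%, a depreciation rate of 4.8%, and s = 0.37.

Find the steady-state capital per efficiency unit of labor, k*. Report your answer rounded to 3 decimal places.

Steady state requires s·f(k) = (n + g + δ)·k, i.e. s·k^α = (n + g + δ)·k.
Rearranging, k^(1−α) = s / (n + g + δ).
k^0.75 = 0.37 / (0.033 + 0.009 + 0.048) = 0.37 / 0.090 = 4.1111
k* = 4.1111^(1/0.75) ≈ 6.5858

k* ≈ 6.586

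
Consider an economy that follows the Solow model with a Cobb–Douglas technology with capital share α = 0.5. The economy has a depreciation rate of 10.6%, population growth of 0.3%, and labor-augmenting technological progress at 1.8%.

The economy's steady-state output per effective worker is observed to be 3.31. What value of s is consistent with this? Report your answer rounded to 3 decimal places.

s ≈ 0.420

Steady state requires s·f(k) = (n + g + δ)·k, i.e. s·k^α = (n + g + δ)·k.
Since y* = [s/(n + g + δ)]^(α/(1−α)), we have s/(n + g + δ) = (y*)^((1−α)/α) = 3.31^1 = 3.3100.
Therefore s = 3.3100 × (n + g + δ) = 3.3100 × 0.127 = 0.4204.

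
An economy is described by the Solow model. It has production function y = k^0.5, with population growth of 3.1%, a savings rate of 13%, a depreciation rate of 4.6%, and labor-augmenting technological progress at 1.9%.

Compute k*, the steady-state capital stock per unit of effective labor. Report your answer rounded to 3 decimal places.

k* = 1.834

At the steady state, Δk = 0, so s·k^α = (n + g + δ)·k.
Dividing both sides by k: k^(1−α) = s / (n + g + δ).
k^0.5 = 0.13 / (0.031 + 0.019 + 0.046) = 0.13 / 0.096 = 1.3542
k* = 1.3542^(1/0.5) ≈ 1.8339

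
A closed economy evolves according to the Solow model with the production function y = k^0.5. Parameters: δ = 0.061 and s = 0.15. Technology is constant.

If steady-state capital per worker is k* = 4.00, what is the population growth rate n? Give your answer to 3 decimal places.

Steady state requires s·f(k) = (n + δ)·k, i.e. s·k^α = (n + δ)·k.
So s / (n + δ) = (k*)^(1−α) = 4.00^0.5 = 2.0000.
Therefore n + δ = s / 2.0000 = 0.15 / 2.0000 = 0.0750, so n = 0.0750 − 0.061 = 0.0140.

n ≈ 0.014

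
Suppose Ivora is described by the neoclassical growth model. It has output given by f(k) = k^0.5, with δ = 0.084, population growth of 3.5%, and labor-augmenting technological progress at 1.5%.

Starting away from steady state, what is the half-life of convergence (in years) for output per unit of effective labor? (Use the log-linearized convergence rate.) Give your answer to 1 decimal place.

Near the steady state the convergence rate is λ = (1 − α)(n + g + δ).
λ = (1 − 0.5) × 0.134 = 0.5 × 0.134 = 0.0670
Half-life = ln 2 / λ = 0.6931 / 0.0670 ≈ 10.34 years

half-life ≈ 10.3 years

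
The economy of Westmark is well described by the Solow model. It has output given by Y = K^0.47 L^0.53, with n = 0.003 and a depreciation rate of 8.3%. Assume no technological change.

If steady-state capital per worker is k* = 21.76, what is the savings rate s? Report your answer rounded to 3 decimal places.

In steady state, investment equals break-even investment: s·k^α = (n + δ)·k.
So s / (n + δ) = (k*)^(1−α) = 21.76^0.53 = 5.1163.
Therefore s = 5.1163 × (n + δ) = 5.1163 × 0.086 = 0.4400.

s ≈ 0.440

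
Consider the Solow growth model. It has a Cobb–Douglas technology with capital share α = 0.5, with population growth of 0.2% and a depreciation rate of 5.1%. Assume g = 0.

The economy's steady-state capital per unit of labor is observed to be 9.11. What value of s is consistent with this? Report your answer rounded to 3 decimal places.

s ≈ 0.160

At the steady state, Δk = 0, so s·k^α = (n + δ)·k.
So s / (n + δ) = (k*)^(1−α) = 9.11^0.5 = 3.0183.
Therefore s = 3.0183 × (n + δ) = 3.0183 × 0.053 = 0.1600.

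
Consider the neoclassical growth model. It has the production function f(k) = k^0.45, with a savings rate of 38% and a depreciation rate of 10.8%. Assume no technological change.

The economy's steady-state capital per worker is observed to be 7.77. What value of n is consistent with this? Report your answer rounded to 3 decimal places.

n ≈ 0.015

Steady state requires s·f(k) = (n + δ)·k, i.e. s·k^α = (n + δ)·k.
So s / (n + δ) = (k*)^(1−α) = 7.77^0.55 = 3.0884.
Therefore n + δ = s / 3.0884 = 0.38 / 3.0884 = 0.1230, so n = 0.1230 − 0.108 = 0.0150.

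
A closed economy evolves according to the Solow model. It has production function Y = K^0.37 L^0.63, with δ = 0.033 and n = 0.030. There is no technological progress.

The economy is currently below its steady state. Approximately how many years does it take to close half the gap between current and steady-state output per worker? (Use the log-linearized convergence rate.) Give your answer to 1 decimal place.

half-life ≈ 17.5 years

Near the steady state the convergence rate is λ = (1 − α)(n + δ).
λ = (1 − 0.37) × 0.063 = 0.63 × 0.063 = 0.03969
Half-life = ln 2 / λ = 0.6931 / 0.03969 ≈ 17.46 years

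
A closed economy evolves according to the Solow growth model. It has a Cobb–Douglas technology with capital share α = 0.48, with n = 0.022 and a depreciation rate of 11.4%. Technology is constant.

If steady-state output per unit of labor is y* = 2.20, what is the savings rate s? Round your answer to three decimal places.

At the steady state, Δk = 0, so s·k^α = (n + δ)·k.
Since y* = [s/(n + δ)]^(α/(1−α)), we have s/(n + δ) = (y*)^((1−α)/α) = 2.20^1.0833 = 2.3493.
Therefore s = 2.3493 × (n + δ) = 2.3493 × 0.136 = 0.3195.

s ≈ 0.320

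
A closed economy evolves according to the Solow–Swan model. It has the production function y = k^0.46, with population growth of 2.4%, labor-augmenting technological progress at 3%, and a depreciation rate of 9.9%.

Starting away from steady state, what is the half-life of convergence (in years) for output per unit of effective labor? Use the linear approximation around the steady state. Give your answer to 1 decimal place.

t_½ ≈ 8.4 years

Near the steady state the convergence rate is λ = (1 − α)(n + g + δ).
λ = (1 − 0.46) × 0.153 = 0.54 × 0.153 = 0.08262
Half-life = ln 2 / λ = 0.6931 / 0.08262 ≈ 8.39 years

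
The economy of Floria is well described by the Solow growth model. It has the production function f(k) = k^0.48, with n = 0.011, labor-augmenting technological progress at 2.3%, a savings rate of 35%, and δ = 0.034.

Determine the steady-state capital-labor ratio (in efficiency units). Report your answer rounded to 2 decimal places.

k* = 23.36

At the steady state, Δk = 0, so s·k^α = (n + g + δ)·k.
Dividing both sides by k: k^(1−α) = s / (n + g + δ).
k^0.52 = 0.35 / (0.011 + 0.023 + 0.034) = 0.35 / 0.068 = 5.1471
k* = 5.1471^(1/0.52) ≈ 23.3555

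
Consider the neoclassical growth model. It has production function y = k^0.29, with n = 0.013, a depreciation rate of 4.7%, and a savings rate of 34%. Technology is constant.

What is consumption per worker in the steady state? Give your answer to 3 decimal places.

In steady state, investment equals break-even investment: s·k^α = (n + δ)·k.
Dividing both sides by k: k^(1−α) = s / (n + δ).
k^0.71 = 0.34 / (0.013 + 0.047) = 0.34 / 0.060 = 5.6667
k* = 5.6667^(1/0.71) ≈ 11.5088
y* = (k*)^α = 11.5088^0.29 ≈ 2.0309
c* = (1 − s)·y* = (1 − 0.34) × 2.0309 ≈ 1.3404

c* = 1.340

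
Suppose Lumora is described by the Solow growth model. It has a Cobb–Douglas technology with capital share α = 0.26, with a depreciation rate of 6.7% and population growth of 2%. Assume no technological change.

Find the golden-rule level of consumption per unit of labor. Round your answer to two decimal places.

At the golden rule, f'(k) = n + δ, so α·k^(α−1) = n + δ and k_gold = (α/(n + δ))^(1/(1−α)).
k_gold = (0.26/0.087)^(1/0.74) = 2.9885^1.3514 ≈ 4.3906
c_gold = f(k_gold) − (n + δ)·k_gold = 1.4691 − 0.087×4.3906 ≈ 1.0871

c_gold ≈ 1.09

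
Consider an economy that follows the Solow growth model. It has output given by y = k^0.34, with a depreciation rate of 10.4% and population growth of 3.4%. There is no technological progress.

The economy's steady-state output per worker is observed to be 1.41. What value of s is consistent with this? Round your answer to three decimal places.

Steady state requires s·f(k) = (n + δ)·k, i.e. s·k^α = (n + δ)·k.
Since y* = [s/(n + δ)]^(α/(1−α)), we have s/(n + δ) = (y*)^((1−α)/α) = 1.41^1.9412 = 1.9483.
Therefore s = 1.9483 × (n + δ) = 1.9483 × 0.138 = 0.2689.

s ≈ 0.269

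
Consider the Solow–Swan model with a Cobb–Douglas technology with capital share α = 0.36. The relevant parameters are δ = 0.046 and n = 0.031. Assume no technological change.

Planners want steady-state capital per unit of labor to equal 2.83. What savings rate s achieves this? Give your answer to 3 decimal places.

In steady state, investment equals break-even investment: s·k^α = (n + δ)·k.
So s / (n + δ) = (k*)^(1−α) = 2.83^0.64 = 1.9460.
Therefore s = 1.9460 × (n + δ) = 1.9460 × 0.077 = 0.1498.

s ≈ 0.150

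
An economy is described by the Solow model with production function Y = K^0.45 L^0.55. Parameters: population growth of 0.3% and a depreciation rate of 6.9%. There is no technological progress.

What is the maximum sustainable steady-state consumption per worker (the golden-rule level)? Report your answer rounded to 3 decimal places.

c_gold ≈ 2.463

At the golden rule, f'(k) = n + δ, so α·k^(α−1) = n + δ and k_gold = (α/(n + δ))^(1/(1−α)).
k_gold = (0.45/0.072)^(1/0.55) = 6.2500^1.8182 ≈ 27.9943
c_gold = f(k_gold) − (n + δ)·k_gold = 4.4790 − 0.072×27.9943 ≈ 2.4634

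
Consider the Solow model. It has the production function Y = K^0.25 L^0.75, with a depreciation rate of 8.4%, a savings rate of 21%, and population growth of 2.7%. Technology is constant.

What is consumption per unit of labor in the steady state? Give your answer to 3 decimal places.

c* ≈ 0.977

In steady state, investment equals break-even investment: s·k^α = (n + δ)·k.
Rearranging, k^(1−α) = s / (n + δ).
k^0.75 = 0.21 / (0.027 + 0.084) = 0.21 / 0.111 = 1.8919
k* = 1.8919^(1/0.75) ≈ 2.3399
y* = (k*)^α = 2.3399^0.25 ≈ 1.2368
c* = (1 − s)·y* = (1 − 0.21) × 1.2368 ≈ 0.9771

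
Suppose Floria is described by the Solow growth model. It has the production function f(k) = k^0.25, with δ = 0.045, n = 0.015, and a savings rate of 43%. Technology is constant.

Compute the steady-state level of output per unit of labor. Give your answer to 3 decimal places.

In steady state, investment equals break-even investment: s·k^α = (n + δ)·k.
Dividing both sides by k: k^(1−α) = s / (n + δ).
k^0.75 = 0.43 / (0.015 + 0.045) = 0.43 / 0.060 = 7.1667
k* = 7.1667^(1/0.75) ≈ 13.8174
y* = (k*)^α = 13.8174^0.25 ≈ 1.9280

y* ≈ 1.928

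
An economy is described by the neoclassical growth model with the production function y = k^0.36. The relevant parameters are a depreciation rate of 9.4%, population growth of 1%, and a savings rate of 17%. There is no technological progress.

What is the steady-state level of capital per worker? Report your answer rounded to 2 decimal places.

Steady state requires s·f(k) = (n + δ)·k, i.e. s·k^α = (n + δ)·k.
Dividing both sides by k: k^(1−α) = s / (n + δ).
k^0.64 = 0.17 / (0.010 + 0.094) = 0.17 / 0.104 = 1.6346
k* = 1.6346^(1/0.64) ≈ 2.1550

k* = 2.16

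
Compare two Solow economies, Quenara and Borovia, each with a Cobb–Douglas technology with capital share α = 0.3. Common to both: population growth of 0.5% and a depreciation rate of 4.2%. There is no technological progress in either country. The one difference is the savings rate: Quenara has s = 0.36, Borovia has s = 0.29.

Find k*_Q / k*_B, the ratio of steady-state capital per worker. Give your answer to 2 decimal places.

ratio ≈ 1.36

Steady-state k* = [s/(n + δ)]^(1/(1−α)), so the ratio is [ (s_Q/(n + δ)_Q) / (s_B/(n + δ)_B) ]^1.4286.
s_Q/(n + δ)_Q = 0.36/0.047 = 7.6596; s_B/(n + δ)_B = 0.29/0.047 = 6.1702.
Ratio = (7.6596/6.1702)^1.4286 = 1.2414^1.4286 ≈ 1.3620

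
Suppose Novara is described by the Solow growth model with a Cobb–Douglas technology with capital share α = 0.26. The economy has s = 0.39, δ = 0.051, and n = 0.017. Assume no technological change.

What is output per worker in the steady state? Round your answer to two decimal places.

At the steady state, Δk = 0, so s·k^α = (n + δ)·k.
Dividing both sides by k: k^(1−α) = s / (n + δ).
k^0.74 = 0.39 / (0.017 + 0.051) = 0.39 / 0.068 = 5.7353
k* = 5.7353^(1/0.74) ≈ 10.5944
y* = (k*)^α = 10.5944^0.26 ≈ 1.8472

y* ≈ 1.85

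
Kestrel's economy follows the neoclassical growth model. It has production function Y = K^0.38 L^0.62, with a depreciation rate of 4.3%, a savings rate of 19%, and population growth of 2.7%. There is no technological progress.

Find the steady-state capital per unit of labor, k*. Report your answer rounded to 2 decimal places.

At the steady state, Δk = 0, so s·k^α = (n + δ)·k.
Rearranging, k^(1−α) = s / (n + δ).
k^0.62 = 0.19 / (0.027 + 0.043) = 0.19 / 0.070 = 2.7143
k* = 2.7143^(1/0.62) ≈ 5.0055

k* = 5.01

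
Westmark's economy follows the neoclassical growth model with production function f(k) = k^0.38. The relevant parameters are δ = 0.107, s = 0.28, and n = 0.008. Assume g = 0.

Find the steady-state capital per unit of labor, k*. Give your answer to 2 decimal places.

Steady state requires s·f(k) = (n + δ)·k, i.e. s·k^α = (n + δ)·k.
Dividing both sides by k: k^(1−α) = s / (n + δ).
k^0.62 = 0.28 / (0.008 + 0.107) = 0.28 / 0.115 = 2.4348
k* = 2.4348^(1/0.62) ≈ 4.2008

k* = 4.20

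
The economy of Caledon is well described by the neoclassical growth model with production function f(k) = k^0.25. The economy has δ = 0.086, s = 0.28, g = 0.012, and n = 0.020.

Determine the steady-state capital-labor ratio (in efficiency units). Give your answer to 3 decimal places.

k* = 3.165

Steady state requires s·f(k) = (n + g + δ)·k, i.e. s·k^α = (n + g + δ)·k.
Rearranging, k^(1−α) = s / (n + g + δ).
k^0.75 = 0.28 / (0.020 + 0.012 + 0.086) = 0.28 / 0.118 = 2.3729
k* = 2.3729^(1/0.75) ≈ 3.1650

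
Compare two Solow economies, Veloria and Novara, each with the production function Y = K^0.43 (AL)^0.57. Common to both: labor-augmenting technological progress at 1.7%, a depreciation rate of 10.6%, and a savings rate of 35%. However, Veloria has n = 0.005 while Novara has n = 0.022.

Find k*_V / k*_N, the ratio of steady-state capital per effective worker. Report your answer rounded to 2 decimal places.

ratio ≈ 1.24

Steady-state k* = [s/(n + g + δ)]^(1/(1−α)), so the ratio is [ (s_V/(n + g + δ)_V) / (s_N/(n + g + δ)_N) ]^1.7544.
s_V/(n + g + δ)_V = 0.35/0.128 = 2.7344; s_N/(n + g + δ)_N = 0.35/0.145 = 2.4138.
Ratio = (2.7344/2.4138)^1.7544 = 1.1328^1.7544 ≈ 1.2445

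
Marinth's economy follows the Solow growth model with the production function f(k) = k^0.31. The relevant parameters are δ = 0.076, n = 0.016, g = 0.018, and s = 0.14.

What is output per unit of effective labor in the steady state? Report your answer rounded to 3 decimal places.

y* = 1.114

At the steady state, Δk = 0, so s·k^α = (n + g + δ)·k.
Rearranging, k^(1−α) = s / (n + g + δ).
k^0.69 = 0.14 / (0.016 + 0.018 + 0.076) = 0.14 / 0.110 = 1.2727
k* = 1.2727^(1/0.69) ≈ 1.4183
y* = (k*)^α = 1.4183^0.31 ≈ 1.1144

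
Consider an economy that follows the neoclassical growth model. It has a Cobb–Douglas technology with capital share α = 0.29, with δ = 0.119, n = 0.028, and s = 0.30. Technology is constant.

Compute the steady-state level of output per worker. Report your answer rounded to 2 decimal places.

y* = 1.34

In steady state, investment equals break-even investment: s·k^α = (n + δ)·k.
Rearranging, k^(1−α) = s / (n + δ).
k^0.71 = 0.30 / (0.028 + 0.119) = 0.30 / 0.147 = 2.0408
k* = 2.0408^(1/0.71) ≈ 2.7311
y* = (k*)^α = 2.7311^0.29 ≈ 1.3383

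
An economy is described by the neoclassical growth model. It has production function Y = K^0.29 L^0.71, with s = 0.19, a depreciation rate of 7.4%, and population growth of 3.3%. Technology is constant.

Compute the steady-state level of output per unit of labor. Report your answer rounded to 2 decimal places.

y* = 1.26

In steady state, investment equals break-even investment: s·k^α = (n + δ)·k.
Dividing both sides by k: k^(1−α) = s / (n + δ).
k^0.71 = 0.19 / (0.033 + 0.074) = 0.19 / 0.107 = 1.7757
k* = 1.7757^(1/0.71) ≈ 2.2450
y* = (k*)^α = 2.2450^0.29 ≈ 1.2643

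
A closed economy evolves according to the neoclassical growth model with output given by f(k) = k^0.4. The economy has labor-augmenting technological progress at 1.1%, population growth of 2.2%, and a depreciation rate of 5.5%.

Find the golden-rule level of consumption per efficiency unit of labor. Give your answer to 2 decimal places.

c_gold ≈ 1.65

At the golden rule, f'(k) = n + g + δ, so α·k^(α−1) = n + g + δ and k_gold = (α/(n + g + δ))^(1/(1−α)).
k_gold = (0.4/0.088)^(1/0.6) = 4.5455^1.6667 ≈ 12.4736
c_gold = f(k_gold) − (n + g + δ)·k_gold = 2.7441 − 0.088×12.4736 ≈ 1.6464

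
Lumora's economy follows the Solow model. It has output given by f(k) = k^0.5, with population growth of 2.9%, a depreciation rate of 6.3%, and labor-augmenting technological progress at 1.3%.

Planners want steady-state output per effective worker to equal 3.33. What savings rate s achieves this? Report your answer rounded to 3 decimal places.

s ≈ 0.350

Steady state requires s·f(k) = (n + g + δ)·k, i.e. s·k^α = (n + g + δ)·k.
Since y* = [s/(n + g + δ)]^(α/(1−α)), we have s/(n + g + δ) = (y*)^((1−α)/α) = 3.33^1 = 3.3300.
Therefore s = 3.3300 × (n + g + δ) = 3.3300 × 0.105 = 0.3497.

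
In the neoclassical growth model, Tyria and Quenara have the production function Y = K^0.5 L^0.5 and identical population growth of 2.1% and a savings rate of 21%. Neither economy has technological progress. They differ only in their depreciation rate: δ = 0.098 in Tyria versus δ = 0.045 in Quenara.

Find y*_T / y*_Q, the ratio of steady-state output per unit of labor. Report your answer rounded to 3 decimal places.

y*_T / y*_Q ≈ 0.555

Steady-state y* = [s/(n + δ)]^(α/(1−α)), so the ratio is [ (s_T/(n + δ)_T) / (s_Q/(n + δ)_Q) ]^1.
s_T/(n + δ)_T = 0.21/0.119 = 1.7647; s_Q/(n + δ)_Q = 0.21/0.066 = 3.1818.
Ratio = (1.7647/3.1818)^1 = 0.5546^1 ≈ 0.5546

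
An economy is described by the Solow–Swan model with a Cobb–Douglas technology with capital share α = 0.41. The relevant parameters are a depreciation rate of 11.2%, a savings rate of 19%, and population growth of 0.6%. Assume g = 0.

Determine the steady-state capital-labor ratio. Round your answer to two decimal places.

In steady state, investment equals break-even investment: s·k^α = (n + δ)·k.
Dividing both sides by k: k^(1−α) = s / (n + δ).
k^0.59 = 0.19 / (0.006 + 0.112) = 0.19 / 0.118 = 1.6102
k* = 1.6102^(1/0.59) ≈ 2.2420

k* = 2.24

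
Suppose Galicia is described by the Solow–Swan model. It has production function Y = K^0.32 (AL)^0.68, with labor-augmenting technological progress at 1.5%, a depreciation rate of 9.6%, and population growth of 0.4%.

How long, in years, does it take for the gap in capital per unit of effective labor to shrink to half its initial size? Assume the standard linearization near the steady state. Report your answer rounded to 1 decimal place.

t_½ ≈ 8.9 years

Near the steady state the convergence rate is λ = (1 − α)(n + g + δ).
λ = (1 − 0.32) × 0.115 = 0.68 × 0.115 = 0.0782
Half-life = ln 2 / λ = 0.6931 / 0.0782 ≈ 8.86 years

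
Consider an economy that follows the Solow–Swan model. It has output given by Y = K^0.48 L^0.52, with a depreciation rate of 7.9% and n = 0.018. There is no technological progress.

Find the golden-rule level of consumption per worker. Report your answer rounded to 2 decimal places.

c_gold ≈ 2.28

At the golden rule, f'(k) = n + δ, so α·k^(α−1) = n + δ and k_gold = (α/(n + δ))^(1/(1−α)).
k_gold = (0.48/0.097)^(1/0.52) = 4.9485^1.9231 ≈ 21.6542
c_gold = f(k_gold) − (n + δ)·k_gold = 4.3758 − 0.097×21.6542 ≈ 2.2753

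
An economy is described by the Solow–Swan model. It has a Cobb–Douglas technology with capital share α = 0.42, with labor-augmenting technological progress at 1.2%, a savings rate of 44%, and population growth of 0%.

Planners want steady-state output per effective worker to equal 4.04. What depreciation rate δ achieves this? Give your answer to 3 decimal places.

In steady state, investment equals break-even investment: s·k^α = (n + g + δ)·k.
Since y* = [s/(n + g + δ)]^(α/(1−α)), we have s/(n + g + δ) = (y*)^((1−α)/α) = 4.04^1.381 = 6.8772.
Therefore n + g + δ = s / 6.8772 = 0.44 / 6.8772 = 0.0640, so δ = 0.0640 − 0.012 = 0.0520.

δ ≈ 0.052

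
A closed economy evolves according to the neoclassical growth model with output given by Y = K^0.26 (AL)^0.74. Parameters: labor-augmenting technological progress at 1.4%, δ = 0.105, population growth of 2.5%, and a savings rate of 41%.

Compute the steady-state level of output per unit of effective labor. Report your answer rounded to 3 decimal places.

At the steady state, Δk = 0, so s·k^α = (n + g + δ)·k.
Rearranging, k^(1−α) = s / (n + g + δ).
k^0.74 = 0.41 / (0.025 + 0.014 + 0.105) = 0.41 / 0.144 = 2.8472
k* = 2.8472^(1/0.74) ≈ 4.1122
y* = (k*)^α = 4.1122^0.26 ≈ 1.4443

y* = 1.444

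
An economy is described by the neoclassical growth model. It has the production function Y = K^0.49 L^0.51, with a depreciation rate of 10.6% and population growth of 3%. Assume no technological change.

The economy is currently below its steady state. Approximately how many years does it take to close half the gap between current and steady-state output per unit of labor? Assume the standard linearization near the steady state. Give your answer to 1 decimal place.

Near the steady state the convergence rate is λ = (1 − α)(n + δ).
λ = (1 − 0.49) × 0.136 = 0.51 × 0.136 = 0.06936
Half-life = ln 2 / λ = 0.6931 / 0.06936 ≈ 9.99 years

about 10.0 years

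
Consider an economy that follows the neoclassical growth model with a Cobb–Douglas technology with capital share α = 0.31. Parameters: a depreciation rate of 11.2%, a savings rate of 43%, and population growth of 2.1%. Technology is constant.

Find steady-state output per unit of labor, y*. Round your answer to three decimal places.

y* ≈ 1.694

At the steady state, Δk = 0, so s·k^α = (n + δ)·k.
Dividing both sides by k: k^(1−α) = s / (n + δ).
k^0.69 = 0.43 / (0.021 + 0.112) = 0.43 / 0.133 = 3.2331
k* = 3.2331^(1/0.69) ≈ 5.4775
y* = (k*)^α = 5.4775^0.31 ≈ 1.6942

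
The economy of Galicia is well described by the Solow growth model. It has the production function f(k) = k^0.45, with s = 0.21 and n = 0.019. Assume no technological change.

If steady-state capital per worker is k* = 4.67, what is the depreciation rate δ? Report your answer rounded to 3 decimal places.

δ ≈ 0.071

Steady state requires s·f(k) = (n + δ)·k, i.e. s·k^α = (n + δ)·k.
So s / (n + δ) = (k*)^(1−α) = 4.67^0.55 = 2.3341.
Therefore n + δ = s / 2.3341 = 0.21 / 2.3341 = 0.0900, so δ = 0.0900 − 0.019 = 0.0710.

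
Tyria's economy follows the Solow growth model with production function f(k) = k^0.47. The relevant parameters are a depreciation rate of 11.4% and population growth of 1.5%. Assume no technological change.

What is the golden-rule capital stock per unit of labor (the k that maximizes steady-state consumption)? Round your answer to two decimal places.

k_gold ≈ 11.47

The golden rule sets f'(k) = n + δ, i.e. α·k^(α−1) = n + δ.
So k^(1−α) = α / (n + δ) = 0.47 / 0.129 = 3.6434.
k_gold = 3.6434^(1/0.53) ≈ 11.4669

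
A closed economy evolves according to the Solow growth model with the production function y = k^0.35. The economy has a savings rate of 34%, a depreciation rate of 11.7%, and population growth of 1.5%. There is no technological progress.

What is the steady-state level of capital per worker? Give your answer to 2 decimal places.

k* ≈ 4.29

In steady state, investment equals break-even investment: s·k^α = (n + δ)·k.
Dividing both sides by k: k^(1−α) = s / (n + δ).
k^0.65 = 0.34 / (0.015 + 0.117) = 0.34 / 0.132 = 2.5758
k* = 2.5758^(1/0.65) ≈ 4.2872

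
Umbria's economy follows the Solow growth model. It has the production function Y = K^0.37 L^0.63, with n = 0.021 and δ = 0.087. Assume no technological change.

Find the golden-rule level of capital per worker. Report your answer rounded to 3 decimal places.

The golden rule sets f'(k) = n + δ, i.e. α·k^(α−1) = n + δ.
So k^(1−α) = α / (n + δ) = 0.37 / 0.108 = 3.4259.
k_gold = 3.4259^(1/0.63) ≈ 7.0607

k_gold ≈ 7.061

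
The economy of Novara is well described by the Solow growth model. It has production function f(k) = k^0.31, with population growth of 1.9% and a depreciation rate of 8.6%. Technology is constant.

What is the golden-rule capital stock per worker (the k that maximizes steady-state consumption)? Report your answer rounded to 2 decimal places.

k_gold ≈ 4.80

The golden rule sets f'(k) = n + δ, i.e. α·k^(α−1) = n + δ.
So k^(1−α) = α / (n + δ) = 0.31 / 0.105 = 2.9524.
k_gold = 2.9524^(1/0.69) ≈ 4.8019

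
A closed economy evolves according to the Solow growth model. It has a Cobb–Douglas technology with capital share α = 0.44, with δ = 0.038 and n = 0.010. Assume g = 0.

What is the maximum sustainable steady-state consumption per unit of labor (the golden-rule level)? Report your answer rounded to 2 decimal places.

c_gold ≈ 3.19

At the golden rule, f'(k) = n + δ, so α·k^(α−1) = n + δ and k_gold = (α/(n + δ))^(1/(1−α)).
k_gold = (0.44/0.048)^(1/0.56) = 9.1667^1.7857 ≈ 52.2665
c_gold = f(k_gold) − (n + δ)·k_gold = 5.7019 − 0.048×52.2665 ≈ 3.1931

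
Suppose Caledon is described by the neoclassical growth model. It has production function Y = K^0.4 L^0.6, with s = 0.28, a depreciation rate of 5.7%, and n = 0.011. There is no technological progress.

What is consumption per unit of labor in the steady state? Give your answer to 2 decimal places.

At the steady state, Δk = 0, so s·k^α = (n + δ)·k.
Dividing both sides by k: k^(1−α) = s / (n + δ).
k^0.6 = 0.28 / (0.011 + 0.057) = 0.28 / 0.068 = 4.1176
k* = 4.1176^(1/0.6) ≈ 10.5781
y* = (k*)^α = 10.5781^0.4 ≈ 2.5690
c* = (1 − s)·y* = (1 − 0.28) × 2.5690 ≈ 1.8497

c* ≈ 1.85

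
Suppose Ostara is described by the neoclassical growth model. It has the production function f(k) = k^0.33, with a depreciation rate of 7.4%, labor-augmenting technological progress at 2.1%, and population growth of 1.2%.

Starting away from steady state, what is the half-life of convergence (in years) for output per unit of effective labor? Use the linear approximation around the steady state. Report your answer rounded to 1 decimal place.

about 9.7 years

Near the steady state the convergence rate is λ = (1 − α)(n + g + δ).
λ = (1 − 0.33) × 0.107 = 0.67 × 0.107 = 0.07169
Half-life = ln 2 / λ = 0.6931 / 0.07169 ≈ 9.67 years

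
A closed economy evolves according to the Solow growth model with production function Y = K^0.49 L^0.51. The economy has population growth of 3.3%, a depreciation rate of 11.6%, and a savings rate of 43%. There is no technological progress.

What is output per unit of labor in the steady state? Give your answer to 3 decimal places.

y* ≈ 2.768

At the steady state, Δk = 0, so s·k^α = (n + δ)·k.
Dividing both sides by k: k^(1−α) = s / (n + δ).
k^0.51 = 0.43 / (0.033 + 0.116) = 0.43 / 0.149 = 2.8859
k* = 2.8859^(1/0.51) ≈ 7.9894
y* = (k*)^α = 7.9894^0.49 ≈ 2.7684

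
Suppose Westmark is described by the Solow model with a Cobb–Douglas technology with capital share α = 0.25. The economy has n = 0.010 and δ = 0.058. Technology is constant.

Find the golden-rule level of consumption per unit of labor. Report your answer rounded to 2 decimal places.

At the golden rule, f'(k) = n + δ, so α·k^(α−1) = n + δ and k_gold = (α/(n + δ))^(1/(1−α)).
k_gold = (0.25/0.068)^(1/0.75) = 3.6765^1.3333 ≈ 5.6741
c_gold = f(k_gold) − (n + δ)·k_gold = 1.5434 − 0.068×5.6741 ≈ 1.1576

c_gold ≈ 1.16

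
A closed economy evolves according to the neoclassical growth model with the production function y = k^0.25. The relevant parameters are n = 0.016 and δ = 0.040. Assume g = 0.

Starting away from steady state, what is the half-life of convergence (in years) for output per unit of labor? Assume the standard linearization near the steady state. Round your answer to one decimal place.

Near the steady state the convergence rate is λ = (1 − α)(n + δ).
λ = (1 − 0.25) × 0.056 = 0.75 × 0.056 = 0.0420
Half-life = ln 2 / λ = 0.6931 / 0.0420 ≈ 16.50 years

t_½ ≈ 16.5 years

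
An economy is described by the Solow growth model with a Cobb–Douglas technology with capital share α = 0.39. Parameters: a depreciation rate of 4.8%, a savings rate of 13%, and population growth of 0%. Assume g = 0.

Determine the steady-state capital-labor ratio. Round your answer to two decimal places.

k* ≈ 5.12

At the steady state, Δk = 0, so s·k^α = (n + δ)·k.
Dividing both sides by k: k^(1−α) = s / (n + δ).
k^0.61 = 0.13 / (0.000 + 0.048) = 0.13 / 0.048 = 2.7083
k* = 2.7083^(1/0.61) ≈ 5.1208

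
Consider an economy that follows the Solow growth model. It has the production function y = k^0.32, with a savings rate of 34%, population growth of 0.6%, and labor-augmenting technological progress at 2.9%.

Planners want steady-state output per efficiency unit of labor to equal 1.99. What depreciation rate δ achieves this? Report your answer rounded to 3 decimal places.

Steady state requires s·f(k) = (n + g + δ)·k, i.e. s·k^α = (n + g + δ)·k.
Since y* = [s/(n + g + δ)]^(α/(1−α)), we have s/(n + g + δ) = (y*)^((1−α)/α) = 1.99^2.125 = 4.3158.
Therefore n + g + δ = s / 4.3158 = 0.34 / 4.3158 = 0.0788, so δ = 0.0788 − 0.035 = 0.0438.

δ ≈ 0.044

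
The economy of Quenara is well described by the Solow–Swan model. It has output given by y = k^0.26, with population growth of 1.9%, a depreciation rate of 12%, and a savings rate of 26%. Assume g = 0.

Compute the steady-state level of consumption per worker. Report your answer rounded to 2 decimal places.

c* ≈ 0.92

Steady state requires s·f(k) = (n + δ)·k, i.e. s·k^α = (n + δ)·k.
Rearranging, k^(1−α) = s / (n + δ).
k^0.74 = 0.26 / (0.019 + 0.120) = 0.26 / 0.139 = 1.8705
k* = 1.8705^(1/0.74) ≈ 2.3308
y* = (k*)^α = 2.3308^0.26 ≈ 1.2461
c* = (1 − s)·y* = (1 − 0.26) × 1.2461 ≈ 0.9221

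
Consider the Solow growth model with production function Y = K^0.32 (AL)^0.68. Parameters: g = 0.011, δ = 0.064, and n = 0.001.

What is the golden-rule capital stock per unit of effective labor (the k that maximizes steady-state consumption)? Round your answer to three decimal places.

The golden rule sets f'(k) = n + g + δ, i.e. α·k^(α−1) = n + g + δ.
So k^(1−α) = α / (n + g + δ) = 0.32 / 0.076 = 4.2105.
k_gold = 4.2105^(1/0.68) ≈ 8.2820

k_gold ≈ 8.282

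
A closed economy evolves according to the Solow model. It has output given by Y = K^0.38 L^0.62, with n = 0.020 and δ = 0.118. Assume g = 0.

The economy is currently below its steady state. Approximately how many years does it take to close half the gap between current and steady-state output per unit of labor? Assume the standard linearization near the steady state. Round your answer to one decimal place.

Near the steady state the convergence rate is λ = (1 − α)(n + δ).
λ = (1 − 0.38) × 0.138 = 0.62 × 0.138 = 0.08556
Half-life = ln 2 / λ = 0.6931 / 0.08556 ≈ 8.10 years

half-life ≈ 8.1 years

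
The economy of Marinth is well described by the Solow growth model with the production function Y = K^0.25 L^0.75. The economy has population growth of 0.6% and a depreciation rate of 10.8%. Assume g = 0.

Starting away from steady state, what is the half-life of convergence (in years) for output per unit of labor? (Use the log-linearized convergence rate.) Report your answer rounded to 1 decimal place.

Near the steady state the convergence rate is λ = (1 − α)(n + δ).
λ = (1 − 0.25) × 0.114 = 0.75 × 0.114 = 0.0855
Half-life = ln 2 / λ = 0.6931 / 0.0855 ≈ 8.11 years

half-life ≈ 8.1 years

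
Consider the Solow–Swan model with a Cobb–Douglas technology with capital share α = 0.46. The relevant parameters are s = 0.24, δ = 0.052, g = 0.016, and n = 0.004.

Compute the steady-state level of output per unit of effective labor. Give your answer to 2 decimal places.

At the steady state, Δk = 0, so s·k^α = (n + g + δ)·k.
Rearranging, k^(1−α) = s / (n + g + δ).
k^0.54 = 0.24 / (0.004 + 0.016 + 0.052) = 0.24 / 0.072 = 3.3333
k* = 3.3333^(1/0.54) ≈ 9.2958
y* = (k*)^α = 9.2958^0.46 ≈ 2.7888

y* ≈ 2.79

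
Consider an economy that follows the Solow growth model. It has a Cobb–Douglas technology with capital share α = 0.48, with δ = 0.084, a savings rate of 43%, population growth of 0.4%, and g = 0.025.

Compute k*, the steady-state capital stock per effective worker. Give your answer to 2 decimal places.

k* = 13.07

At the steady state, Δk = 0, so s·k^α = (n + g + δ)·k.
Dividing both sides by k: k^(1−α) = s / (n + g + δ).
k^0.52 = 0.43 / (0.004 + 0.025 + 0.084) = 0.43 / 0.113 = 3.8053
k* = 3.8053^(1/0.52) ≈ 13.0657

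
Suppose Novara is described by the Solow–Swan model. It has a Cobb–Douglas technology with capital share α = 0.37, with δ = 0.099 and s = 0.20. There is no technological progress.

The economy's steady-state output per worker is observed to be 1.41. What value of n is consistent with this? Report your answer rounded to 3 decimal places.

n ≈ 0.012

Steady state requires s·f(k) = (n + δ)·k, i.e. s·k^α = (n + δ)·k.
Since y* = [s/(n + δ)]^(α/(1−α)), we have s/(n + δ) = (y*)^((1−α)/α) = 1.41^1.7027 = 1.7950.
Therefore n + δ = s / 1.7950 = 0.20 / 1.7950 = 0.1114, so n = 0.1114 − 0.099 = 0.0124.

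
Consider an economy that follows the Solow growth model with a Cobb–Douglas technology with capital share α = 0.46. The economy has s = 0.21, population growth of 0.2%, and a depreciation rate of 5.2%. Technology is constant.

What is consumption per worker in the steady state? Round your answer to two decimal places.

In steady state, investment equals break-even investment: s·k^α = (n + δ)·k.
Dividing both sides by k: k^(1−α) = s / (n + δ).
k^0.54 = 0.21 / (0.002 + 0.052) = 0.21 / 0.054 = 3.8889
k* = 3.8889^(1/0.54) ≈ 12.3672
y* = (k*)^α = 12.3672^0.46 ≈ 3.1801
c* = (1 − s)·y* = (1 − 0.21) × 3.1801 ≈ 2.5123

c* ≈ 2.51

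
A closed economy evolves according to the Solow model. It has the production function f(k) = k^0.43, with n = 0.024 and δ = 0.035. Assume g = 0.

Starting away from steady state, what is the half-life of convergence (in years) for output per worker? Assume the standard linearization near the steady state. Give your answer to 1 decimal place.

Near the steady state the convergence rate is λ = (1 − α)(n + δ).
λ = (1 − 0.43) × 0.059 = 0.57 × 0.059 = 0.03363
Half-life = ln 2 / λ = 0.6931 / 0.03363 ≈ 20.61 years

t_½ ≈ 20.6 years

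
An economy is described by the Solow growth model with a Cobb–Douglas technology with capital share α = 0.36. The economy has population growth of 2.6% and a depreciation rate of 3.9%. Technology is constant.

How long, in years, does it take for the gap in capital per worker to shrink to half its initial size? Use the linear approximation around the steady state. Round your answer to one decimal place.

Near the steady state the convergence rate is λ = (1 − α)(n + δ).
λ = (1 − 0.36) × 0.065 = 0.64 × 0.065 = 0.0416
Half-life = ln 2 / λ = 0.6931 / 0.0416 ≈ 16.66 years

about 16.7 years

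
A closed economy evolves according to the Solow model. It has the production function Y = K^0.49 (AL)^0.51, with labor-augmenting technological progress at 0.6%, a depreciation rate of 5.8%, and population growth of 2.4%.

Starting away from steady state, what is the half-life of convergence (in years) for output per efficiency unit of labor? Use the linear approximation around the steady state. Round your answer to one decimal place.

Near the steady state the convergence rate is λ = (1 − α)(n + g + δ).
λ = (1 − 0.49) × 0.088 = 0.51 × 0.088 = 0.04488
Half-life = ln 2 / λ = 0.6931 / 0.04488 ≈ 15.44 years

t_½ ≈ 15.4 years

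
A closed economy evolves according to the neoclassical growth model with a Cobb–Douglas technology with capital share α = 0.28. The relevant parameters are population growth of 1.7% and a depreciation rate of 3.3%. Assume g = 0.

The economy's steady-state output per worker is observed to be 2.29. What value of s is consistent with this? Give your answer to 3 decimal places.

At the steady state, Δk = 0, so s·k^α = (n + δ)·k.
Since y* = [s/(n + δ)]^(α/(1−α)), we have s/(n + δ) = (y*)^((1−α)/α) = 2.29^2.5714 = 8.4194.
Therefore s = 8.4194 × (n + δ) = 8.4194 × 0.050 = 0.4210.

s ≈ 0.421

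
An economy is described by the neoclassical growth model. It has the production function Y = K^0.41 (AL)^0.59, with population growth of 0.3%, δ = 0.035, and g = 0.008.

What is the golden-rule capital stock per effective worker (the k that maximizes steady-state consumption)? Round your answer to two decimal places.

k_gold ≈ 40.76

The golden rule sets f'(k) = n + g + δ, i.e. α·k^(α−1) = n + g + δ.
So k^(1−α) = α / (n + g + δ) = 0.41 / 0.046 = 8.9130.
k_gold = 8.9130^(1/0.59) ≈ 40.7577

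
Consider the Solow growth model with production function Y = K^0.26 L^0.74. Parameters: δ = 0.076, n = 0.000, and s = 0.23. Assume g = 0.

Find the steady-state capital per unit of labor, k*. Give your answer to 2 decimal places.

Steady state requires s·f(k) = (n + δ)·k, i.e. s·k^α = (n + δ)·k.
Rearranging, k^(1−α) = s / (n + δ).
k^0.74 = 0.23 / (0.000 + 0.076) = 0.23 / 0.076 = 3.0263
k* = 3.0263^(1/0.74) ≈ 4.4656

k* ≈ 4.47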